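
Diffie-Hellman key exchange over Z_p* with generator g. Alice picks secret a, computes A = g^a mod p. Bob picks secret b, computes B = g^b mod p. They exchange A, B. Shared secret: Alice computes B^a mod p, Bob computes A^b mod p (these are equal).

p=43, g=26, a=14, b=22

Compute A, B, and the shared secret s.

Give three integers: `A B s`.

A = 26^14 mod 43  (bits of 14 = 1110)
  bit 0 = 1: r = r^2 * 26 mod 43 = 1^2 * 26 = 1*26 = 26
  bit 1 = 1: r = r^2 * 26 mod 43 = 26^2 * 26 = 31*26 = 32
  bit 2 = 1: r = r^2 * 26 mod 43 = 32^2 * 26 = 35*26 = 7
  bit 3 = 0: r = r^2 mod 43 = 7^2 = 6
  -> A = 6
B = 26^22 mod 43  (bits of 22 = 10110)
  bit 0 = 1: r = r^2 * 26 mod 43 = 1^2 * 26 = 1*26 = 26
  bit 1 = 0: r = r^2 mod 43 = 26^2 = 31
  bit 2 = 1: r = r^2 * 26 mod 43 = 31^2 * 26 = 15*26 = 3
  bit 3 = 1: r = r^2 * 26 mod 43 = 3^2 * 26 = 9*26 = 19
  bit 4 = 0: r = r^2 mod 43 = 19^2 = 17
  -> B = 17
s = B^a = 17^14 mod 43  (bits of 14 = 1110)
  bit 0 = 1: r = r^2 * 17 mod 43 = 1^2 * 17 = 1*17 = 17
  bit 1 = 1: r = r^2 * 17 mod 43 = 17^2 * 17 = 31*17 = 11
  bit 2 = 1: r = r^2 * 17 mod 43 = 11^2 * 17 = 35*17 = 36
  bit 3 = 0: r = r^2 mod 43 = 36^2 = 6
  -> s = B^a = 6

Answer: 6 17 6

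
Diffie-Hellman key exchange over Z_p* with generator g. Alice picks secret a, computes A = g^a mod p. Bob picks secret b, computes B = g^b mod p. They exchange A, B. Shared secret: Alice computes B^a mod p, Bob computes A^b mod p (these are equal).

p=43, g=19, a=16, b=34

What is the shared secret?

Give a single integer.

Answer: 38

Derivation:
A = 19^16 mod 43  (bits of 16 = 10000)
  bit 0 = 1: r = r^2 * 19 mod 43 = 1^2 * 19 = 1*19 = 19
  bit 1 = 0: r = r^2 mod 43 = 19^2 = 17
  bit 2 = 0: r = r^2 mod 43 = 17^2 = 31
  bit 3 = 0: r = r^2 mod 43 = 31^2 = 15
  bit 4 = 0: r = r^2 mod 43 = 15^2 = 10
  -> A = 10
B = 19^34 mod 43  (bits of 34 = 100010)
  bit 0 = 1: r = r^2 * 19 mod 43 = 1^2 * 19 = 1*19 = 19
  bit 1 = 0: r = r^2 mod 43 = 19^2 = 17
  bit 2 = 0: r = r^2 mod 43 = 17^2 = 31
  bit 3 = 0: r = r^2 mod 43 = 31^2 = 15
  bit 4 = 1: r = r^2 * 19 mod 43 = 15^2 * 19 = 10*19 = 18
  bit 5 = 0: r = r^2 mod 43 = 18^2 = 23
  -> B = 23
s = B^a = 23^16 mod 43  (bits of 16 = 10000)
  bit 0 = 1: r = r^2 * 23 mod 43 = 1^2 * 23 = 1*23 = 23
  bit 1 = 0: r = r^2 mod 43 = 23^2 = 13
  bit 2 = 0: r = r^2 mod 43 = 13^2 = 40
  bit 3 = 0: r = r^2 mod 43 = 40^2 = 9
  bit 4 = 0: r = r^2 mod 43 = 9^2 = 38
  -> s = B^a = 38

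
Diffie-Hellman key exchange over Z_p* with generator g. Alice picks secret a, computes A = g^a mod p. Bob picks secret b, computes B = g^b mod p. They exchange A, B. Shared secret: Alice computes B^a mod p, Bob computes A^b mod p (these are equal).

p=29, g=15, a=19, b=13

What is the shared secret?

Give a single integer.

Answer: 3

Derivation:
A = 15^19 mod 29  (bits of 19 = 10011)
  bit 0 = 1: r = r^2 * 15 mod 29 = 1^2 * 15 = 1*15 = 15
  bit 1 = 0: r = r^2 mod 29 = 15^2 = 22
  bit 2 = 0: r = r^2 mod 29 = 22^2 = 20
  bit 3 = 1: r = r^2 * 15 mod 29 = 20^2 * 15 = 23*15 = 26
  bit 4 = 1: r = r^2 * 15 mod 29 = 26^2 * 15 = 9*15 = 19
  -> A = 19
B = 15^13 mod 29  (bits of 13 = 1101)
  bit 0 = 1: r = r^2 * 15 mod 29 = 1^2 * 15 = 1*15 = 15
  bit 1 = 1: r = r^2 * 15 mod 29 = 15^2 * 15 = 22*15 = 11
  bit 2 = 0: r = r^2 mod 29 = 11^2 = 5
  bit 3 = 1: r = r^2 * 15 mod 29 = 5^2 * 15 = 25*15 = 27
  -> B = 27
s = B^a = 27^19 mod 29  (bits of 19 = 10011)
  bit 0 = 1: r = r^2 * 27 mod 29 = 1^2 * 27 = 1*27 = 27
  bit 1 = 0: r = r^2 mod 29 = 27^2 = 4
  bit 2 = 0: r = r^2 mod 29 = 4^2 = 16
  bit 3 = 1: r = r^2 * 27 mod 29 = 16^2 * 27 = 24*27 = 10
  bit 4 = 1: r = r^2 * 27 mod 29 = 10^2 * 27 = 13*27 = 3
  -> s = B^a = 3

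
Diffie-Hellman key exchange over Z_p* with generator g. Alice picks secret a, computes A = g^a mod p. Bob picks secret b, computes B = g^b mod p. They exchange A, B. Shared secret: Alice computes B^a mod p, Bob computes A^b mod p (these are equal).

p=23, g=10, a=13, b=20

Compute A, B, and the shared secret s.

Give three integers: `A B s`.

Answer: 15 3 9

Derivation:
A = 10^13 mod 23  (bits of 13 = 1101)
  bit 0 = 1: r = r^2 * 10 mod 23 = 1^2 * 10 = 1*10 = 10
  bit 1 = 1: r = r^2 * 10 mod 23 = 10^2 * 10 = 8*10 = 11
  bit 2 = 0: r = r^2 mod 23 = 11^2 = 6
  bit 3 = 1: r = r^2 * 10 mod 23 = 6^2 * 10 = 13*10 = 15
  -> A = 15
B = 10^20 mod 23  (bits of 20 = 10100)
  bit 0 = 1: r = r^2 * 10 mod 23 = 1^2 * 10 = 1*10 = 10
  bit 1 = 0: r = r^2 mod 23 = 10^2 = 8
  bit 2 = 1: r = r^2 * 10 mod 23 = 8^2 * 10 = 18*10 = 19
  bit 3 = 0: r = r^2 mod 23 = 19^2 = 16
  bit 4 = 0: r = r^2 mod 23 = 16^2 = 3
  -> B = 3
s = B^a = 3^13 mod 23  (bits of 13 = 1101)
  bit 0 = 1: r = r^2 * 3 mod 23 = 1^2 * 3 = 1*3 = 3
  bit 1 = 1: r = r^2 * 3 mod 23 = 3^2 * 3 = 9*3 = 4
  bit 2 = 0: r = r^2 mod 23 = 4^2 = 16
  bit 3 = 1: r = r^2 * 3 mod 23 = 16^2 * 3 = 3*3 = 9
  -> s = B^a = 9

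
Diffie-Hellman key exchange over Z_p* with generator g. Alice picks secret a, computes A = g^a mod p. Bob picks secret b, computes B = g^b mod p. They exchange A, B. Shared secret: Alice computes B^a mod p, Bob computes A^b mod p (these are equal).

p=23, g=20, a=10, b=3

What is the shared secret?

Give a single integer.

Answer: 6

Derivation:
A = 20^10 mod 23  (bits of 10 = 1010)
  bit 0 = 1: r = r^2 * 20 mod 23 = 1^2 * 20 = 1*20 = 20
  bit 1 = 0: r = r^2 mod 23 = 20^2 = 9
  bit 2 = 1: r = r^2 * 20 mod 23 = 9^2 * 20 = 12*20 = 10
  bit 3 = 0: r = r^2 mod 23 = 10^2 = 8
  -> A = 8
B = 20^3 mod 23  (bits of 3 = 11)
  bit 0 = 1: r = r^2 * 20 mod 23 = 1^2 * 20 = 1*20 = 20
  bit 1 = 1: r = r^2 * 20 mod 23 = 20^2 * 20 = 9*20 = 19
  -> B = 19
s = B^a = 19^10 mod 23  (bits of 10 = 1010)
  bit 0 = 1: r = r^2 * 19 mod 23 = 1^2 * 19 = 1*19 = 19
  bit 1 = 0: r = r^2 mod 23 = 19^2 = 16
  bit 2 = 1: r = r^2 * 19 mod 23 = 16^2 * 19 = 3*19 = 11
  bit 3 = 0: r = r^2 mod 23 = 11^2 = 6
  -> s = B^a = 6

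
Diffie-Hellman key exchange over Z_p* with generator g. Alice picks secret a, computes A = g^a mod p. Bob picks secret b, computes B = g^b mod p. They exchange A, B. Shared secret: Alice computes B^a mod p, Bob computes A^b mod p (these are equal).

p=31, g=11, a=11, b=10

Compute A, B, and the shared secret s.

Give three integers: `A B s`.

A = 11^11 mod 31  (bits of 11 = 1011)
  bit 0 = 1: r = r^2 * 11 mod 31 = 1^2 * 11 = 1*11 = 11
  bit 1 = 0: r = r^2 mod 31 = 11^2 = 28
  bit 2 = 1: r = r^2 * 11 mod 31 = 28^2 * 11 = 9*11 = 6
  bit 3 = 1: r = r^2 * 11 mod 31 = 6^2 * 11 = 5*11 = 24
  -> A = 24
B = 11^10 mod 31  (bits of 10 = 1010)
  bit 0 = 1: r = r^2 * 11 mod 31 = 1^2 * 11 = 1*11 = 11
  bit 1 = 0: r = r^2 mod 31 = 11^2 = 28
  bit 2 = 1: r = r^2 * 11 mod 31 = 28^2 * 11 = 9*11 = 6
  bit 3 = 0: r = r^2 mod 31 = 6^2 = 5
  -> B = 5
s = B^a = 5^11 mod 31  (bits of 11 = 1011)
  bit 0 = 1: r = r^2 * 5 mod 31 = 1^2 * 5 = 1*5 = 5
  bit 1 = 0: r = r^2 mod 31 = 5^2 = 25
  bit 2 = 1: r = r^2 * 5 mod 31 = 25^2 * 5 = 5*5 = 25
  bit 3 = 1: r = r^2 * 5 mod 31 = 25^2 * 5 = 5*5 = 25
  -> s = B^a = 25

Answer: 24 5 25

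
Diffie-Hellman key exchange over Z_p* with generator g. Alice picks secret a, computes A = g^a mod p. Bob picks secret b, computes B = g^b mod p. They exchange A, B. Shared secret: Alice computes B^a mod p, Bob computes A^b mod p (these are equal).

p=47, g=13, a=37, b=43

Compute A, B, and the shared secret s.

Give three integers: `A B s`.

A = 13^37 mod 47  (bits of 37 = 100101)
  bit 0 = 1: r = r^2 * 13 mod 47 = 1^2 * 13 = 1*13 = 13
  bit 1 = 0: r = r^2 mod 47 = 13^2 = 28
  bit 2 = 0: r = r^2 mod 47 = 28^2 = 32
  bit 3 = 1: r = r^2 * 13 mod 47 = 32^2 * 13 = 37*13 = 11
  bit 4 = 0: r = r^2 mod 47 = 11^2 = 27
  bit 5 = 1: r = r^2 * 13 mod 47 = 27^2 * 13 = 24*13 = 30
  -> A = 30
B = 13^43 mod 47  (bits of 43 = 101011)
  bit 0 = 1: r = r^2 * 13 mod 47 = 1^2 * 13 = 1*13 = 13
  bit 1 = 0: r = r^2 mod 47 = 13^2 = 28
  bit 2 = 1: r = r^2 * 13 mod 47 = 28^2 * 13 = 32*13 = 40
  bit 3 = 0: r = r^2 mod 47 = 40^2 = 2
  bit 4 = 1: r = r^2 * 13 mod 47 = 2^2 * 13 = 4*13 = 5
  bit 5 = 1: r = r^2 * 13 mod 47 = 5^2 * 13 = 25*13 = 43
  -> B = 43
s = B^a = 43^37 mod 47  (bits of 37 = 100101)
  bit 0 = 1: r = r^2 * 43 mod 47 = 1^2 * 43 = 1*43 = 43
  bit 1 = 0: r = r^2 mod 47 = 43^2 = 16
  bit 2 = 0: r = r^2 mod 47 = 16^2 = 21
  bit 3 = 1: r = r^2 * 43 mod 47 = 21^2 * 43 = 18*43 = 22
  bit 4 = 0: r = r^2 mod 47 = 22^2 = 14
  bit 5 = 1: r = r^2 * 43 mod 47 = 14^2 * 43 = 8*43 = 15
  -> s = B^a = 15

Answer: 30 43 15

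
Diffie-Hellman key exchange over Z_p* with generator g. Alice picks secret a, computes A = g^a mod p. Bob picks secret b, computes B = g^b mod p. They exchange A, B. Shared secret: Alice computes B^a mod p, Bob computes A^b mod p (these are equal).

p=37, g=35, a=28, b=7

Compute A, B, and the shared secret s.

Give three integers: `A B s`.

A = 35^28 mod 37  (bits of 28 = 11100)
  bit 0 = 1: r = r^2 * 35 mod 37 = 1^2 * 35 = 1*35 = 35
  bit 1 = 1: r = r^2 * 35 mod 37 = 35^2 * 35 = 4*35 = 29
  bit 2 = 1: r = r^2 * 35 mod 37 = 29^2 * 35 = 27*35 = 20
  bit 3 = 0: r = r^2 mod 37 = 20^2 = 30
  bit 4 = 0: r = r^2 mod 37 = 30^2 = 12
  -> A = 12
B = 35^7 mod 37  (bits of 7 = 111)
  bit 0 = 1: r = r^2 * 35 mod 37 = 1^2 * 35 = 1*35 = 35
  bit 1 = 1: r = r^2 * 35 mod 37 = 35^2 * 35 = 4*35 = 29
  bit 2 = 1: r = r^2 * 35 mod 37 = 29^2 * 35 = 27*35 = 20
  -> B = 20
s = B^a = 20^28 mod 37  (bits of 28 = 11100)
  bit 0 = 1: r = r^2 * 20 mod 37 = 1^2 * 20 = 1*20 = 20
  bit 1 = 1: r = r^2 * 20 mod 37 = 20^2 * 20 = 30*20 = 8
  bit 2 = 1: r = r^2 * 20 mod 37 = 8^2 * 20 = 27*20 = 22
  bit 3 = 0: r = r^2 mod 37 = 22^2 = 3
  bit 4 = 0: r = r^2 mod 37 = 3^2 = 9
  -> s = B^a = 9

Answer: 12 20 9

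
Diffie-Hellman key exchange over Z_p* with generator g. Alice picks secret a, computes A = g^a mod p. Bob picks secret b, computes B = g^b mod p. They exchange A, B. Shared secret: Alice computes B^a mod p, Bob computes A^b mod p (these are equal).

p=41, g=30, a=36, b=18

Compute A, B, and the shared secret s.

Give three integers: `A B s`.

A = 30^36 mod 41  (bits of 36 = 100100)
  bit 0 = 1: r = r^2 * 30 mod 41 = 1^2 * 30 = 1*30 = 30
  bit 1 = 0: r = r^2 mod 41 = 30^2 = 39
  bit 2 = 0: r = r^2 mod 41 = 39^2 = 4
  bit 3 = 1: r = r^2 * 30 mod 41 = 4^2 * 30 = 16*30 = 29
  bit 4 = 0: r = r^2 mod 41 = 29^2 = 21
  bit 5 = 0: r = r^2 mod 41 = 21^2 = 31
  -> A = 31
B = 30^18 mod 41  (bits of 18 = 10010)
  bit 0 = 1: r = r^2 * 30 mod 41 = 1^2 * 30 = 1*30 = 30
  bit 1 = 0: r = r^2 mod 41 = 30^2 = 39
  bit 2 = 0: r = r^2 mod 41 = 39^2 = 4
  bit 3 = 1: r = r^2 * 30 mod 41 = 4^2 * 30 = 16*30 = 29
  bit 4 = 0: r = r^2 mod 41 = 29^2 = 21
  -> B = 21
s = B^a = 21^36 mod 41  (bits of 36 = 100100)
  bit 0 = 1: r = r^2 * 21 mod 41 = 1^2 * 21 = 1*21 = 21
  bit 1 = 0: r = r^2 mod 41 = 21^2 = 31
  bit 2 = 0: r = r^2 mod 41 = 31^2 = 18
  bit 3 = 1: r = r^2 * 21 mod 41 = 18^2 * 21 = 37*21 = 39
  bit 4 = 0: r = r^2 mod 41 = 39^2 = 4
  bit 5 = 0: r = r^2 mod 41 = 4^2 = 16
  -> s = B^a = 16

Answer: 31 21 16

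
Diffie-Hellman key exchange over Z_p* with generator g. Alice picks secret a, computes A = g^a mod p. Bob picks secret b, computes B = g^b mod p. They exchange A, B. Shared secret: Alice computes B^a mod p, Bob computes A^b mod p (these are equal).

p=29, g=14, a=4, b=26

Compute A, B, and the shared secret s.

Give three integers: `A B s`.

A = 14^4 mod 29  (bits of 4 = 100)
  bit 0 = 1: r = r^2 * 14 mod 29 = 1^2 * 14 = 1*14 = 14
  bit 1 = 0: r = r^2 mod 29 = 14^2 = 22
  bit 2 = 0: r = r^2 mod 29 = 22^2 = 20
  -> A = 20
B = 14^26 mod 29  (bits of 26 = 11010)
  bit 0 = 1: r = r^2 * 14 mod 29 = 1^2 * 14 = 1*14 = 14
  bit 1 = 1: r = r^2 * 14 mod 29 = 14^2 * 14 = 22*14 = 18
  bit 2 = 0: r = r^2 mod 29 = 18^2 = 5
  bit 3 = 1: r = r^2 * 14 mod 29 = 5^2 * 14 = 25*14 = 2
  bit 4 = 0: r = r^2 mod 29 = 2^2 = 4
  -> B = 4
s = B^a = 4^4 mod 29  (bits of 4 = 100)
  bit 0 = 1: r = r^2 * 4 mod 29 = 1^2 * 4 = 1*4 = 4
  bit 1 = 0: r = r^2 mod 29 = 4^2 = 16
  bit 2 = 0: r = r^2 mod 29 = 16^2 = 24
  -> s = B^a = 24

Answer: 20 4 24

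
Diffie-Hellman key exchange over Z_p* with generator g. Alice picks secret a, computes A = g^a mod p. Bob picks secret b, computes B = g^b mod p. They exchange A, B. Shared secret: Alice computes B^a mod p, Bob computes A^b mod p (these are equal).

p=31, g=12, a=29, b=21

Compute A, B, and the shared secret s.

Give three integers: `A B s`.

Answer: 13 29 15

Derivation:
A = 12^29 mod 31  (bits of 29 = 11101)
  bit 0 = 1: r = r^2 * 12 mod 31 = 1^2 * 12 = 1*12 = 12
  bit 1 = 1: r = r^2 * 12 mod 31 = 12^2 * 12 = 20*12 = 23
  bit 2 = 1: r = r^2 * 12 mod 31 = 23^2 * 12 = 2*12 = 24
  bit 3 = 0: r = r^2 mod 31 = 24^2 = 18
  bit 4 = 1: r = r^2 * 12 mod 31 = 18^2 * 12 = 14*12 = 13
  -> A = 13
B = 12^21 mod 31  (bits of 21 = 10101)
  bit 0 = 1: r = r^2 * 12 mod 31 = 1^2 * 12 = 1*12 = 12
  bit 1 = 0: r = r^2 mod 31 = 12^2 = 20
  bit 2 = 1: r = r^2 * 12 mod 31 = 20^2 * 12 = 28*12 = 26
  bit 3 = 0: r = r^2 mod 31 = 26^2 = 25
  bit 4 = 1: r = r^2 * 12 mod 31 = 25^2 * 12 = 5*12 = 29
  -> B = 29
s = B^a = 29^29 mod 31  (bits of 29 = 11101)
  bit 0 = 1: r = r^2 * 29 mod 31 = 1^2 * 29 = 1*29 = 29
  bit 1 = 1: r = r^2 * 29 mod 31 = 29^2 * 29 = 4*29 = 23
  bit 2 = 1: r = r^2 * 29 mod 31 = 23^2 * 29 = 2*29 = 27
  bit 3 = 0: r = r^2 mod 31 = 27^2 = 16
  bit 4 = 1: r = r^2 * 29 mod 31 = 16^2 * 29 = 8*29 = 15
  -> s = B^a = 15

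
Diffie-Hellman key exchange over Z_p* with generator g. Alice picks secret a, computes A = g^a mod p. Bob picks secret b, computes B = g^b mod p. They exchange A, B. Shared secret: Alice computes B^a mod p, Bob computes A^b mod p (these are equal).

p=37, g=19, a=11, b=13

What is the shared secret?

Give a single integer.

A = 19^11 mod 37  (bits of 11 = 1011)
  bit 0 = 1: r = r^2 * 19 mod 37 = 1^2 * 19 = 1*19 = 19
  bit 1 = 0: r = r^2 mod 37 = 19^2 = 28
  bit 2 = 1: r = r^2 * 19 mod 37 = 28^2 * 19 = 7*19 = 22
  bit 3 = 1: r = r^2 * 19 mod 37 = 22^2 * 19 = 3*19 = 20
  -> A = 20
B = 19^13 mod 37  (bits of 13 = 1101)
  bit 0 = 1: r = r^2 * 19 mod 37 = 1^2 * 19 = 1*19 = 19
  bit 1 = 1: r = r^2 * 19 mod 37 = 19^2 * 19 = 28*19 = 14
  bit 2 = 0: r = r^2 mod 37 = 14^2 = 11
  bit 3 = 1: r = r^2 * 19 mod 37 = 11^2 * 19 = 10*19 = 5
  -> B = 5
s = B^a = 5^11 mod 37  (bits of 11 = 1011)
  bit 0 = 1: r = r^2 * 5 mod 37 = 1^2 * 5 = 1*5 = 5
  bit 1 = 0: r = r^2 mod 37 = 5^2 = 25
  bit 2 = 1: r = r^2 * 5 mod 37 = 25^2 * 5 = 33*5 = 17
  bit 3 = 1: r = r^2 * 5 mod 37 = 17^2 * 5 = 30*5 = 2
  -> s = B^a = 2

Answer: 2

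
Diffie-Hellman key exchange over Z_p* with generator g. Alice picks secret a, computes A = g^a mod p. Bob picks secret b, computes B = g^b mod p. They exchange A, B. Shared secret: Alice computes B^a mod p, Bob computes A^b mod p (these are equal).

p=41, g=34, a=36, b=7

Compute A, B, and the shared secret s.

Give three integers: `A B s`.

Answer: 25 24 31

Derivation:
A = 34^36 mod 41  (bits of 36 = 100100)
  bit 0 = 1: r = r^2 * 34 mod 41 = 1^2 * 34 = 1*34 = 34
  bit 1 = 0: r = r^2 mod 41 = 34^2 = 8
  bit 2 = 0: r = r^2 mod 41 = 8^2 = 23
  bit 3 = 1: r = r^2 * 34 mod 41 = 23^2 * 34 = 37*34 = 28
  bit 4 = 0: r = r^2 mod 41 = 28^2 = 5
  bit 5 = 0: r = r^2 mod 41 = 5^2 = 25
  -> A = 25
B = 34^7 mod 41  (bits of 7 = 111)
  bit 0 = 1: r = r^2 * 34 mod 41 = 1^2 * 34 = 1*34 = 34
  bit 1 = 1: r = r^2 * 34 mod 41 = 34^2 * 34 = 8*34 = 26
  bit 2 = 1: r = r^2 * 34 mod 41 = 26^2 * 34 = 20*34 = 24
  -> B = 24
s = B^a = 24^36 mod 41  (bits of 36 = 100100)
  bit 0 = 1: r = r^2 * 24 mod 41 = 1^2 * 24 = 1*24 = 24
  bit 1 = 0: r = r^2 mod 41 = 24^2 = 2
  bit 2 = 0: r = r^2 mod 41 = 2^2 = 4
  bit 3 = 1: r = r^2 * 24 mod 41 = 4^2 * 24 = 16*24 = 15
  bit 4 = 0: r = r^2 mod 41 = 15^2 = 20
  bit 5 = 0: r = r^2 mod 41 = 20^2 = 31
  -> s = B^a = 31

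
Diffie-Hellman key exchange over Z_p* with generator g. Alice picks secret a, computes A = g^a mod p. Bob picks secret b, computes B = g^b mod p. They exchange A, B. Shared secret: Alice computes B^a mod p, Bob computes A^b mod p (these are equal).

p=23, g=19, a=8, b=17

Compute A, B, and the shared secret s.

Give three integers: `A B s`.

Answer: 9 21 3

Derivation:
A = 19^8 mod 23  (bits of 8 = 1000)
  bit 0 = 1: r = r^2 * 19 mod 23 = 1^2 * 19 = 1*19 = 19
  bit 1 = 0: r = r^2 mod 23 = 19^2 = 16
  bit 2 = 0: r = r^2 mod 23 = 16^2 = 3
  bit 3 = 0: r = r^2 mod 23 = 3^2 = 9
  -> A = 9
B = 19^17 mod 23  (bits of 17 = 10001)
  bit 0 = 1: r = r^2 * 19 mod 23 = 1^2 * 19 = 1*19 = 19
  bit 1 = 0: r = r^2 mod 23 = 19^2 = 16
  bit 2 = 0: r = r^2 mod 23 = 16^2 = 3
  bit 3 = 0: r = r^2 mod 23 = 3^2 = 9
  bit 4 = 1: r = r^2 * 19 mod 23 = 9^2 * 19 = 12*19 = 21
  -> B = 21
s = B^a = 21^8 mod 23  (bits of 8 = 1000)
  bit 0 = 1: r = r^2 * 21 mod 23 = 1^2 * 21 = 1*21 = 21
  bit 1 = 0: r = r^2 mod 23 = 21^2 = 4
  bit 2 = 0: r = r^2 mod 23 = 4^2 = 16
  bit 3 = 0: r = r^2 mod 23 = 16^2 = 3
  -> s = B^a = 3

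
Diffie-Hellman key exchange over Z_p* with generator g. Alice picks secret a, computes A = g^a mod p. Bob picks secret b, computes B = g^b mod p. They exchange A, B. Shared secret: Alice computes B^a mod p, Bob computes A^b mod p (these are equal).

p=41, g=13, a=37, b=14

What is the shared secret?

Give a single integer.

A = 13^37 mod 41  (bits of 37 = 100101)
  bit 0 = 1: r = r^2 * 13 mod 41 = 1^2 * 13 = 1*13 = 13
  bit 1 = 0: r = r^2 mod 41 = 13^2 = 5
  bit 2 = 0: r = r^2 mod 41 = 5^2 = 25
  bit 3 = 1: r = r^2 * 13 mod 41 = 25^2 * 13 = 10*13 = 7
  bit 4 = 0: r = r^2 mod 41 = 7^2 = 8
  bit 5 = 1: r = r^2 * 13 mod 41 = 8^2 * 13 = 23*13 = 12
  -> A = 12
B = 13^14 mod 41  (bits of 14 = 1110)
  bit 0 = 1: r = r^2 * 13 mod 41 = 1^2 * 13 = 1*13 = 13
  bit 1 = 1: r = r^2 * 13 mod 41 = 13^2 * 13 = 5*13 = 24
  bit 2 = 1: r = r^2 * 13 mod 41 = 24^2 * 13 = 2*13 = 26
  bit 3 = 0: r = r^2 mod 41 = 26^2 = 20
  -> B = 20
s = B^a = 20^37 mod 41  (bits of 37 = 100101)
  bit 0 = 1: r = r^2 * 20 mod 41 = 1^2 * 20 = 1*20 = 20
  bit 1 = 0: r = r^2 mod 41 = 20^2 = 31
  bit 2 = 0: r = r^2 mod 41 = 31^2 = 18
  bit 3 = 1: r = r^2 * 20 mod 41 = 18^2 * 20 = 37*20 = 2
  bit 4 = 0: r = r^2 mod 41 = 2^2 = 4
  bit 5 = 1: r = r^2 * 20 mod 41 = 4^2 * 20 = 16*20 = 33
  -> s = B^a = 33

Answer: 33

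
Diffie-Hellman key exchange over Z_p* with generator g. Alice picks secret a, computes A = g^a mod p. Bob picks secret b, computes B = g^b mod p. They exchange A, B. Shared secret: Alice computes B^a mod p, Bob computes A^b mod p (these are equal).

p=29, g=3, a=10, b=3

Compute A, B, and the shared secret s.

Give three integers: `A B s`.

A = 3^10 mod 29  (bits of 10 = 1010)
  bit 0 = 1: r = r^2 * 3 mod 29 = 1^2 * 3 = 1*3 = 3
  bit 1 = 0: r = r^2 mod 29 = 3^2 = 9
  bit 2 = 1: r = r^2 * 3 mod 29 = 9^2 * 3 = 23*3 = 11
  bit 3 = 0: r = r^2 mod 29 = 11^2 = 5
  -> A = 5
B = 3^3 mod 29  (bits of 3 = 11)
  bit 0 = 1: r = r^2 * 3 mod 29 = 1^2 * 3 = 1*3 = 3
  bit 1 = 1: r = r^2 * 3 mod 29 = 3^2 * 3 = 9*3 = 27
  -> B = 27
s = B^a = 27^10 mod 29  (bits of 10 = 1010)
  bit 0 = 1: r = r^2 * 27 mod 29 = 1^2 * 27 = 1*27 = 27
  bit 1 = 0: r = r^2 mod 29 = 27^2 = 4
  bit 2 = 1: r = r^2 * 27 mod 29 = 4^2 * 27 = 16*27 = 26
  bit 3 = 0: r = r^2 mod 29 = 26^2 = 9
  -> s = B^a = 9

Answer: 5 27 9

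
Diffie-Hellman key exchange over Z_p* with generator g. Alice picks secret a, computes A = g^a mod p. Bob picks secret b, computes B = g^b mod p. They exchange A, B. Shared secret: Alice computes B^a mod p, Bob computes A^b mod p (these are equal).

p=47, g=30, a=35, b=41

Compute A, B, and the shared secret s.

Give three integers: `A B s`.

A = 30^35 mod 47  (bits of 35 = 100011)
  bit 0 = 1: r = r^2 * 30 mod 47 = 1^2 * 30 = 1*30 = 30
  bit 1 = 0: r = r^2 mod 47 = 30^2 = 7
  bit 2 = 0: r = r^2 mod 47 = 7^2 = 2
  bit 3 = 0: r = r^2 mod 47 = 2^2 = 4
  bit 4 = 1: r = r^2 * 30 mod 47 = 4^2 * 30 = 16*30 = 10
  bit 5 = 1: r = r^2 * 30 mod 47 = 10^2 * 30 = 6*30 = 39
  -> A = 39
B = 30^41 mod 47  (bits of 41 = 101001)
  bit 0 = 1: r = r^2 * 30 mod 47 = 1^2 * 30 = 1*30 = 30
  bit 1 = 0: r = r^2 mod 47 = 30^2 = 7
  bit 2 = 1: r = r^2 * 30 mod 47 = 7^2 * 30 = 2*30 = 13
  bit 3 = 0: r = r^2 mod 47 = 13^2 = 28
  bit 4 = 0: r = r^2 mod 47 = 28^2 = 32
  bit 5 = 1: r = r^2 * 30 mod 47 = 32^2 * 30 = 37*30 = 29
  -> B = 29
s = B^a = 29^35 mod 47  (bits of 35 = 100011)
  bit 0 = 1: r = r^2 * 29 mod 47 = 1^2 * 29 = 1*29 = 29
  bit 1 = 0: r = r^2 mod 47 = 29^2 = 42
  bit 2 = 0: r = r^2 mod 47 = 42^2 = 25
  bit 3 = 0: r = r^2 mod 47 = 25^2 = 14
  bit 4 = 1: r = r^2 * 29 mod 47 = 14^2 * 29 = 8*29 = 44
  bit 5 = 1: r = r^2 * 29 mod 47 = 44^2 * 29 = 9*29 = 26
  -> s = B^a = 26

Answer: 39 29 26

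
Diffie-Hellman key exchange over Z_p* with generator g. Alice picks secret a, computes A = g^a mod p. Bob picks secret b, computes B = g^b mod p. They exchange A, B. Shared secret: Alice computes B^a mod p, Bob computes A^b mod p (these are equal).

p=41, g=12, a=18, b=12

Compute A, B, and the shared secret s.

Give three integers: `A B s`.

Answer: 39 25 37

Derivation:
A = 12^18 mod 41  (bits of 18 = 10010)
  bit 0 = 1: r = r^2 * 12 mod 41 = 1^2 * 12 = 1*12 = 12
  bit 1 = 0: r = r^2 mod 41 = 12^2 = 21
  bit 2 = 0: r = r^2 mod 41 = 21^2 = 31
  bit 3 = 1: r = r^2 * 12 mod 41 = 31^2 * 12 = 18*12 = 11
  bit 4 = 0: r = r^2 mod 41 = 11^2 = 39
  -> A = 39
B = 12^12 mod 41  (bits of 12 = 1100)
  bit 0 = 1: r = r^2 * 12 mod 41 = 1^2 * 12 = 1*12 = 12
  bit 1 = 1: r = r^2 * 12 mod 41 = 12^2 * 12 = 21*12 = 6
  bit 2 = 0: r = r^2 mod 41 = 6^2 = 36
  bit 3 = 0: r = r^2 mod 41 = 36^2 = 25
  -> B = 25
s = B^a = 25^18 mod 41  (bits of 18 = 10010)
  bit 0 = 1: r = r^2 * 25 mod 41 = 1^2 * 25 = 1*25 = 25
  bit 1 = 0: r = r^2 mod 41 = 25^2 = 10
  bit 2 = 0: r = r^2 mod 41 = 10^2 = 18
  bit 3 = 1: r = r^2 * 25 mod 41 = 18^2 * 25 = 37*25 = 23
  bit 4 = 0: r = r^2 mod 41 = 23^2 = 37
  -> s = B^a = 37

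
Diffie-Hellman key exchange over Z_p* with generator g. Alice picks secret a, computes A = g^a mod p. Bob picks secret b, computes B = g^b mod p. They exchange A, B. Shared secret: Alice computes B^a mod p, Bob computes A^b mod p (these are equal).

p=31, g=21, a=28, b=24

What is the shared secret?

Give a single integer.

A = 21^28 mod 31  (bits of 28 = 11100)
  bit 0 = 1: r = r^2 * 21 mod 31 = 1^2 * 21 = 1*21 = 21
  bit 1 = 1: r = r^2 * 21 mod 31 = 21^2 * 21 = 7*21 = 23
  bit 2 = 1: r = r^2 * 21 mod 31 = 23^2 * 21 = 2*21 = 11
  bit 3 = 0: r = r^2 mod 31 = 11^2 = 28
  bit 4 = 0: r = r^2 mod 31 = 28^2 = 9
  -> A = 9
B = 21^24 mod 31  (bits of 24 = 11000)
  bit 0 = 1: r = r^2 * 21 mod 31 = 1^2 * 21 = 1*21 = 21
  bit 1 = 1: r = r^2 * 21 mod 31 = 21^2 * 21 = 7*21 = 23
  bit 2 = 0: r = r^2 mod 31 = 23^2 = 2
  bit 3 = 0: r = r^2 mod 31 = 2^2 = 4
  bit 4 = 0: r = r^2 mod 31 = 4^2 = 16
  -> B = 16
s = B^a = 16^28 mod 31  (bits of 28 = 11100)
  bit 0 = 1: r = r^2 * 16 mod 31 = 1^2 * 16 = 1*16 = 16
  bit 1 = 1: r = r^2 * 16 mod 31 = 16^2 * 16 = 8*16 = 4
  bit 2 = 1: r = r^2 * 16 mod 31 = 4^2 * 16 = 16*16 = 8
  bit 3 = 0: r = r^2 mod 31 = 8^2 = 2
  bit 4 = 0: r = r^2 mod 31 = 2^2 = 4
  -> s = B^a = 4

Answer: 4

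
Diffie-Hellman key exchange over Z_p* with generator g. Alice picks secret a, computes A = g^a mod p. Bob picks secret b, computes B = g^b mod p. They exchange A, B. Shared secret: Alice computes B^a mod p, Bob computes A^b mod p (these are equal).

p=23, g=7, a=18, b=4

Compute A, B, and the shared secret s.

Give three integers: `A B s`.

A = 7^18 mod 23  (bits of 18 = 10010)
  bit 0 = 1: r = r^2 * 7 mod 23 = 1^2 * 7 = 1*7 = 7
  bit 1 = 0: r = r^2 mod 23 = 7^2 = 3
  bit 2 = 0: r = r^2 mod 23 = 3^2 = 9
  bit 3 = 1: r = r^2 * 7 mod 23 = 9^2 * 7 = 12*7 = 15
  bit 4 = 0: r = r^2 mod 23 = 15^2 = 18
  -> A = 18
B = 7^4 mod 23  (bits of 4 = 100)
  bit 0 = 1: r = r^2 * 7 mod 23 = 1^2 * 7 = 1*7 = 7
  bit 1 = 0: r = r^2 mod 23 = 7^2 = 3
  bit 2 = 0: r = r^2 mod 23 = 3^2 = 9
  -> B = 9
s = B^a = 9^18 mod 23  (bits of 18 = 10010)
  bit 0 = 1: r = r^2 * 9 mod 23 = 1^2 * 9 = 1*9 = 9
  bit 1 = 0: r = r^2 mod 23 = 9^2 = 12
  bit 2 = 0: r = r^2 mod 23 = 12^2 = 6
  bit 3 = 1: r = r^2 * 9 mod 23 = 6^2 * 9 = 13*9 = 2
  bit 4 = 0: r = r^2 mod 23 = 2^2 = 4
  -> s = B^a = 4

Answer: 18 9 4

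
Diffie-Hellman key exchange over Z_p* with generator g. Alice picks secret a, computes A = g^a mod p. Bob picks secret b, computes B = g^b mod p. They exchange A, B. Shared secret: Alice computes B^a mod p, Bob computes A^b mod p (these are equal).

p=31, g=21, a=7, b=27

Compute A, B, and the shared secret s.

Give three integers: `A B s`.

A = 21^7 mod 31  (bits of 7 = 111)
  bit 0 = 1: r = r^2 * 21 mod 31 = 1^2 * 21 = 1*21 = 21
  bit 1 = 1: r = r^2 * 21 mod 31 = 21^2 * 21 = 7*21 = 23
  bit 2 = 1: r = r^2 * 21 mod 31 = 23^2 * 21 = 2*21 = 11
  -> A = 11
B = 21^27 mod 31  (bits of 27 = 11011)
  bit 0 = 1: r = r^2 * 21 mod 31 = 1^2 * 21 = 1*21 = 21
  bit 1 = 1: r = r^2 * 21 mod 31 = 21^2 * 21 = 7*21 = 23
  bit 2 = 0: r = r^2 mod 31 = 23^2 = 2
  bit 3 = 1: r = r^2 * 21 mod 31 = 2^2 * 21 = 4*21 = 22
  bit 4 = 1: r = r^2 * 21 mod 31 = 22^2 * 21 = 19*21 = 27
  -> B = 27
s = B^a = 27^7 mod 31  (bits of 7 = 111)
  bit 0 = 1: r = r^2 * 27 mod 31 = 1^2 * 27 = 1*27 = 27
  bit 1 = 1: r = r^2 * 27 mod 31 = 27^2 * 27 = 16*27 = 29
  bit 2 = 1: r = r^2 * 27 mod 31 = 29^2 * 27 = 4*27 = 15
  -> s = B^a = 15

Answer: 11 27 15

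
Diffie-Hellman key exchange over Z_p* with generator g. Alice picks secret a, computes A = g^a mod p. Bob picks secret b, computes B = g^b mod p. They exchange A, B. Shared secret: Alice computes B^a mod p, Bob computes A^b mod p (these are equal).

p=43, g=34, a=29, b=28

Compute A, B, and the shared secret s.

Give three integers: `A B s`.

Answer: 20 36 6

Derivation:
A = 34^29 mod 43  (bits of 29 = 11101)
  bit 0 = 1: r = r^2 * 34 mod 43 = 1^2 * 34 = 1*34 = 34
  bit 1 = 1: r = r^2 * 34 mod 43 = 34^2 * 34 = 38*34 = 2
  bit 2 = 1: r = r^2 * 34 mod 43 = 2^2 * 34 = 4*34 = 7
  bit 3 = 0: r = r^2 mod 43 = 7^2 = 6
  bit 4 = 1: r = r^2 * 34 mod 43 = 6^2 * 34 = 36*34 = 20
  -> A = 20
B = 34^28 mod 43  (bits of 28 = 11100)
  bit 0 = 1: r = r^2 * 34 mod 43 = 1^2 * 34 = 1*34 = 34
  bit 1 = 1: r = r^2 * 34 mod 43 = 34^2 * 34 = 38*34 = 2
  bit 2 = 1: r = r^2 * 34 mod 43 = 2^2 * 34 = 4*34 = 7
  bit 3 = 0: r = r^2 mod 43 = 7^2 = 6
  bit 4 = 0: r = r^2 mod 43 = 6^2 = 36
  -> B = 36
s = B^a = 36^29 mod 43  (bits of 29 = 11101)
  bit 0 = 1: r = r^2 * 36 mod 43 = 1^2 * 36 = 1*36 = 36
  bit 1 = 1: r = r^2 * 36 mod 43 = 36^2 * 36 = 6*36 = 1
  bit 2 = 1: r = r^2 * 36 mod 43 = 1^2 * 36 = 1*36 = 36
  bit 3 = 0: r = r^2 mod 43 = 36^2 = 6
  bit 4 = 1: r = r^2 * 36 mod 43 = 6^2 * 36 = 36*36 = 6
  -> s = B^a = 6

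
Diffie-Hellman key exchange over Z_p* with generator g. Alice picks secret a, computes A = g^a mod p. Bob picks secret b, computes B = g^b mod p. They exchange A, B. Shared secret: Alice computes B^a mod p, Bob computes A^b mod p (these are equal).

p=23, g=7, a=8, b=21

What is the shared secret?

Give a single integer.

Answer: 2

Derivation:
A = 7^8 mod 23  (bits of 8 = 1000)
  bit 0 = 1: r = r^2 * 7 mod 23 = 1^2 * 7 = 1*7 = 7
  bit 1 = 0: r = r^2 mod 23 = 7^2 = 3
  bit 2 = 0: r = r^2 mod 23 = 3^2 = 9
  bit 3 = 0: r = r^2 mod 23 = 9^2 = 12
  -> A = 12
B = 7^21 mod 23  (bits of 21 = 10101)
  bit 0 = 1: r = r^2 * 7 mod 23 = 1^2 * 7 = 1*7 = 7
  bit 1 = 0: r = r^2 mod 23 = 7^2 = 3
  bit 2 = 1: r = r^2 * 7 mod 23 = 3^2 * 7 = 9*7 = 17
  bit 3 = 0: r = r^2 mod 23 = 17^2 = 13
  bit 4 = 1: r = r^2 * 7 mod 23 = 13^2 * 7 = 8*7 = 10
  -> B = 10
s = B^a = 10^8 mod 23  (bits of 8 = 1000)
  bit 0 = 1: r = r^2 * 10 mod 23 = 1^2 * 10 = 1*10 = 10
  bit 1 = 0: r = r^2 mod 23 = 10^2 = 8
  bit 2 = 0: r = r^2 mod 23 = 8^2 = 18
  bit 3 = 0: r = r^2 mod 23 = 18^2 = 2
  -> s = B^a = 2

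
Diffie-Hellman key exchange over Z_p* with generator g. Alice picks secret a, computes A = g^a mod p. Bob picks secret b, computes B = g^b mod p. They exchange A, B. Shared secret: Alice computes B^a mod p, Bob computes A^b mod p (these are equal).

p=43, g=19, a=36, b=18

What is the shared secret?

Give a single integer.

Answer: 41

Derivation:
A = 19^36 mod 43  (bits of 36 = 100100)
  bit 0 = 1: r = r^2 * 19 mod 43 = 1^2 * 19 = 1*19 = 19
  bit 1 = 0: r = r^2 mod 43 = 19^2 = 17
  bit 2 = 0: r = r^2 mod 43 = 17^2 = 31
  bit 3 = 1: r = r^2 * 19 mod 43 = 31^2 * 19 = 15*19 = 27
  bit 4 = 0: r = r^2 mod 43 = 27^2 = 41
  bit 5 = 0: r = r^2 mod 43 = 41^2 = 4
  -> A = 4
B = 19^18 mod 43  (bits of 18 = 10010)
  bit 0 = 1: r = r^2 * 19 mod 43 = 1^2 * 19 = 1*19 = 19
  bit 1 = 0: r = r^2 mod 43 = 19^2 = 17
  bit 2 = 0: r = r^2 mod 43 = 17^2 = 31
  bit 3 = 1: r = r^2 * 19 mod 43 = 31^2 * 19 = 15*19 = 27
  bit 4 = 0: r = r^2 mod 43 = 27^2 = 41
  -> B = 41
s = B^a = 41^36 mod 43  (bits of 36 = 100100)
  bit 0 = 1: r = r^2 * 41 mod 43 = 1^2 * 41 = 1*41 = 41
  bit 1 = 0: r = r^2 mod 43 = 41^2 = 4
  bit 2 = 0: r = r^2 mod 43 = 4^2 = 16
  bit 3 = 1: r = r^2 * 41 mod 43 = 16^2 * 41 = 41*41 = 4
  bit 4 = 0: r = r^2 mod 43 = 4^2 = 16
  bit 5 = 0: r = r^2 mod 43 = 16^2 = 41
  -> s = B^a = 41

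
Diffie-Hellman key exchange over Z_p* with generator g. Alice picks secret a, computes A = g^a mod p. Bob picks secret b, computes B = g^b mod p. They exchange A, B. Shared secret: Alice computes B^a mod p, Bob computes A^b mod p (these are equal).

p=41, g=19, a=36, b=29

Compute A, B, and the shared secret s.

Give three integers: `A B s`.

Answer: 25 35 23

Derivation:
A = 19^36 mod 41  (bits of 36 = 100100)
  bit 0 = 1: r = r^2 * 19 mod 41 = 1^2 * 19 = 1*19 = 19
  bit 1 = 0: r = r^2 mod 41 = 19^2 = 33
  bit 2 = 0: r = r^2 mod 41 = 33^2 = 23
  bit 3 = 1: r = r^2 * 19 mod 41 = 23^2 * 19 = 37*19 = 6
  bit 4 = 0: r = r^2 mod 41 = 6^2 = 36
  bit 5 = 0: r = r^2 mod 41 = 36^2 = 25
  -> A = 25
B = 19^29 mod 41  (bits of 29 = 11101)
  bit 0 = 1: r = r^2 * 19 mod 41 = 1^2 * 19 = 1*19 = 19
  bit 1 = 1: r = r^2 * 19 mod 41 = 19^2 * 19 = 33*19 = 12
  bit 2 = 1: r = r^2 * 19 mod 41 = 12^2 * 19 = 21*19 = 30
  bit 3 = 0: r = r^2 mod 41 = 30^2 = 39
  bit 4 = 1: r = r^2 * 19 mod 41 = 39^2 * 19 = 4*19 = 35
  -> B = 35
s = B^a = 35^36 mod 41  (bits of 36 = 100100)
  bit 0 = 1: r = r^2 * 35 mod 41 = 1^2 * 35 = 1*35 = 35
  bit 1 = 0: r = r^2 mod 41 = 35^2 = 36
  bit 2 = 0: r = r^2 mod 41 = 36^2 = 25
  bit 3 = 1: r = r^2 * 35 mod 41 = 25^2 * 35 = 10*35 = 22
  bit 4 = 0: r = r^2 mod 41 = 22^2 = 33
  bit 5 = 0: r = r^2 mod 41 = 33^2 = 23
  -> s = B^a = 23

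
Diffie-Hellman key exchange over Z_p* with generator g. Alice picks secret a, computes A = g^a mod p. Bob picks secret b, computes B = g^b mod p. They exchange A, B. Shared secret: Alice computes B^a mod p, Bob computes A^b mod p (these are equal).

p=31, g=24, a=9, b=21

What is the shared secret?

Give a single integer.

Answer: 23

Derivation:
A = 24^9 mod 31  (bits of 9 = 1001)
  bit 0 = 1: r = r^2 * 24 mod 31 = 1^2 * 24 = 1*24 = 24
  bit 1 = 0: r = r^2 mod 31 = 24^2 = 18
  bit 2 = 0: r = r^2 mod 31 = 18^2 = 14
  bit 3 = 1: r = r^2 * 24 mod 31 = 14^2 * 24 = 10*24 = 23
  -> A = 23
B = 24^21 mod 31  (bits of 21 = 10101)
  bit 0 = 1: r = r^2 * 24 mod 31 = 1^2 * 24 = 1*24 = 24
  bit 1 = 0: r = r^2 mod 31 = 24^2 = 18
  bit 2 = 1: r = r^2 * 24 mod 31 = 18^2 * 24 = 14*24 = 26
  bit 3 = 0: r = r^2 mod 31 = 26^2 = 25
  bit 4 = 1: r = r^2 * 24 mod 31 = 25^2 * 24 = 5*24 = 27
  -> B = 27
s = B^a = 27^9 mod 31  (bits of 9 = 1001)
  bit 0 = 1: r = r^2 * 27 mod 31 = 1^2 * 27 = 1*27 = 27
  bit 1 = 0: r = r^2 mod 31 = 27^2 = 16
  bit 2 = 0: r = r^2 mod 31 = 16^2 = 8
  bit 3 = 1: r = r^2 * 27 mod 31 = 8^2 * 27 = 2*27 = 23
  -> s = B^a = 23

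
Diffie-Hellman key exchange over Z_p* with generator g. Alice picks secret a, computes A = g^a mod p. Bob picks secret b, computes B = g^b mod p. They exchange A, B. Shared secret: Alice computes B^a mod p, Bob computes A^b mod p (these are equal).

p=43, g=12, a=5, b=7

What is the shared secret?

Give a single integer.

Answer: 7

Derivation:
A = 12^5 mod 43  (bits of 5 = 101)
  bit 0 = 1: r = r^2 * 12 mod 43 = 1^2 * 12 = 1*12 = 12
  bit 1 = 0: r = r^2 mod 43 = 12^2 = 15
  bit 2 = 1: r = r^2 * 12 mod 43 = 15^2 * 12 = 10*12 = 34
  -> A = 34
B = 12^7 mod 43  (bits of 7 = 111)
  bit 0 = 1: r = r^2 * 12 mod 43 = 1^2 * 12 = 1*12 = 12
  bit 1 = 1: r = r^2 * 12 mod 43 = 12^2 * 12 = 15*12 = 8
  bit 2 = 1: r = r^2 * 12 mod 43 = 8^2 * 12 = 21*12 = 37
  -> B = 37
s = B^a = 37^5 mod 43  (bits of 5 = 101)
  bit 0 = 1: r = r^2 * 37 mod 43 = 1^2 * 37 = 1*37 = 37
  bit 1 = 0: r = r^2 mod 43 = 37^2 = 36
  bit 2 = 1: r = r^2 * 37 mod 43 = 36^2 * 37 = 6*37 = 7
  -> s = B^a = 7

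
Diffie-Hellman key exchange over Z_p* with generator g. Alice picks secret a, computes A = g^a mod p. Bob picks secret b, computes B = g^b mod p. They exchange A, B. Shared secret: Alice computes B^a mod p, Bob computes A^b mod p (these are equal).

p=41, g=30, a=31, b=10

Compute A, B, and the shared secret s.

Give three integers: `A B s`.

Answer: 17 9 32

Derivation:
A = 30^31 mod 41  (bits of 31 = 11111)
  bit 0 = 1: r = r^2 * 30 mod 41 = 1^2 * 30 = 1*30 = 30
  bit 1 = 1: r = r^2 * 30 mod 41 = 30^2 * 30 = 39*30 = 22
  bit 2 = 1: r = r^2 * 30 mod 41 = 22^2 * 30 = 33*30 = 6
  bit 3 = 1: r = r^2 * 30 mod 41 = 6^2 * 30 = 36*30 = 14
  bit 4 = 1: r = r^2 * 30 mod 41 = 14^2 * 30 = 32*30 = 17
  -> A = 17
B = 30^10 mod 41  (bits of 10 = 1010)
  bit 0 = 1: r = r^2 * 30 mod 41 = 1^2 * 30 = 1*30 = 30
  bit 1 = 0: r = r^2 mod 41 = 30^2 = 39
  bit 2 = 1: r = r^2 * 30 mod 41 = 39^2 * 30 = 4*30 = 38
  bit 3 = 0: r = r^2 mod 41 = 38^2 = 9
  -> B = 9
s = B^a = 9^31 mod 41  (bits of 31 = 11111)
  bit 0 = 1: r = r^2 * 9 mod 41 = 1^2 * 9 = 1*9 = 9
  bit 1 = 1: r = r^2 * 9 mod 41 = 9^2 * 9 = 40*9 = 32
  bit 2 = 1: r = r^2 * 9 mod 41 = 32^2 * 9 = 40*9 = 32
  bit 3 = 1: r = r^2 * 9 mod 41 = 32^2 * 9 = 40*9 = 32
  bit 4 = 1: r = r^2 * 9 mod 41 = 32^2 * 9 = 40*9 = 32
  -> s = B^a = 32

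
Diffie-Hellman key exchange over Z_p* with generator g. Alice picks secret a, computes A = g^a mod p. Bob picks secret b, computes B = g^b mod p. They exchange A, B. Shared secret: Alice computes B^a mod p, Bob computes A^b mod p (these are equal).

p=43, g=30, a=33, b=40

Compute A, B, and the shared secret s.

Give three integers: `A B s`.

Answer: 2 14 11

Derivation:
A = 30^33 mod 43  (bits of 33 = 100001)
  bit 0 = 1: r = r^2 * 30 mod 43 = 1^2 * 30 = 1*30 = 30
  bit 1 = 0: r = r^2 mod 43 = 30^2 = 40
  bit 2 = 0: r = r^2 mod 43 = 40^2 = 9
  bit 3 = 0: r = r^2 mod 43 = 9^2 = 38
  bit 4 = 0: r = r^2 mod 43 = 38^2 = 25
  bit 5 = 1: r = r^2 * 30 mod 43 = 25^2 * 30 = 23*30 = 2
  -> A = 2
B = 30^40 mod 43  (bits of 40 = 101000)
  bit 0 = 1: r = r^2 * 30 mod 43 = 1^2 * 30 = 1*30 = 30
  bit 1 = 0: r = r^2 mod 43 = 30^2 = 40
  bit 2 = 1: r = r^2 * 30 mod 43 = 40^2 * 30 = 9*30 = 12
  bit 3 = 0: r = r^2 mod 43 = 12^2 = 15
  bit 4 = 0: r = r^2 mod 43 = 15^2 = 10
  bit 5 = 0: r = r^2 mod 43 = 10^2 = 14
  -> B = 14
s = B^a = 14^33 mod 43  (bits of 33 = 100001)
  bit 0 = 1: r = r^2 * 14 mod 43 = 1^2 * 14 = 1*14 = 14
  bit 1 = 0: r = r^2 mod 43 = 14^2 = 24
  bit 2 = 0: r = r^2 mod 43 = 24^2 = 17
  bit 3 = 0: r = r^2 mod 43 = 17^2 = 31
  bit 4 = 0: r = r^2 mod 43 = 31^2 = 15
  bit 5 = 1: r = r^2 * 14 mod 43 = 15^2 * 14 = 10*14 = 11
  -> s = B^a = 11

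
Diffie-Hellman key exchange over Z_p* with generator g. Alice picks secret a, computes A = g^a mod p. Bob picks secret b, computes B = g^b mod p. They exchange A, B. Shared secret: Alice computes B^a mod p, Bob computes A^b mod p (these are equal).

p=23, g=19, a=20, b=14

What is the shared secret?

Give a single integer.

Answer: 12

Derivation:
A = 19^20 mod 23  (bits of 20 = 10100)
  bit 0 = 1: r = r^2 * 19 mod 23 = 1^2 * 19 = 1*19 = 19
  bit 1 = 0: r = r^2 mod 23 = 19^2 = 16
  bit 2 = 1: r = r^2 * 19 mod 23 = 16^2 * 19 = 3*19 = 11
  bit 3 = 0: r = r^2 mod 23 = 11^2 = 6
  bit 4 = 0: r = r^2 mod 23 = 6^2 = 13
  -> A = 13
B = 19^14 mod 23  (bits of 14 = 1110)
  bit 0 = 1: r = r^2 * 19 mod 23 = 1^2 * 19 = 1*19 = 19
  bit 1 = 1: r = r^2 * 19 mod 23 = 19^2 * 19 = 16*19 = 5
  bit 2 = 1: r = r^2 * 19 mod 23 = 5^2 * 19 = 2*19 = 15
  bit 3 = 0: r = r^2 mod 23 = 15^2 = 18
  -> B = 18
s = B^a = 18^20 mod 23  (bits of 20 = 10100)
  bit 0 = 1: r = r^2 * 18 mod 23 = 1^2 * 18 = 1*18 = 18
  bit 1 = 0: r = r^2 mod 23 = 18^2 = 2
  bit 2 = 1: r = r^2 * 18 mod 23 = 2^2 * 18 = 4*18 = 3
  bit 3 = 0: r = r^2 mod 23 = 3^2 = 9
  bit 4 = 0: r = r^2 mod 23 = 9^2 = 12
  -> s = B^a = 12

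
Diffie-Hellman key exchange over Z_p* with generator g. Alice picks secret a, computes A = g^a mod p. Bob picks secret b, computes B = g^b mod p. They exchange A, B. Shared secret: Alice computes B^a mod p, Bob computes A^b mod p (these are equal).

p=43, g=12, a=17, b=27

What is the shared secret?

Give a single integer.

A = 12^17 mod 43  (bits of 17 = 10001)
  bit 0 = 1: r = r^2 * 12 mod 43 = 1^2 * 12 = 1*12 = 12
  bit 1 = 0: r = r^2 mod 43 = 12^2 = 15
  bit 2 = 0: r = r^2 mod 43 = 15^2 = 10
  bit 3 = 0: r = r^2 mod 43 = 10^2 = 14
  bit 4 = 1: r = r^2 * 12 mod 43 = 14^2 * 12 = 24*12 = 30
  -> A = 30
B = 12^27 mod 43  (bits of 27 = 11011)
  bit 0 = 1: r = r^2 * 12 mod 43 = 1^2 * 12 = 1*12 = 12
  bit 1 = 1: r = r^2 * 12 mod 43 = 12^2 * 12 = 15*12 = 8
  bit 2 = 0: r = r^2 mod 43 = 8^2 = 21
  bit 3 = 1: r = r^2 * 12 mod 43 = 21^2 * 12 = 11*12 = 3
  bit 4 = 1: r = r^2 * 12 mod 43 = 3^2 * 12 = 9*12 = 22
  -> B = 22
s = B^a = 22^17 mod 43  (bits of 17 = 10001)
  bit 0 = 1: r = r^2 * 22 mod 43 = 1^2 * 22 = 1*22 = 22
  bit 1 = 0: r = r^2 mod 43 = 22^2 = 11
  bit 2 = 0: r = r^2 mod 43 = 11^2 = 35
  bit 3 = 0: r = r^2 mod 43 = 35^2 = 21
  bit 4 = 1: r = r^2 * 22 mod 43 = 21^2 * 22 = 11*22 = 27
  -> s = B^a = 27

Answer: 27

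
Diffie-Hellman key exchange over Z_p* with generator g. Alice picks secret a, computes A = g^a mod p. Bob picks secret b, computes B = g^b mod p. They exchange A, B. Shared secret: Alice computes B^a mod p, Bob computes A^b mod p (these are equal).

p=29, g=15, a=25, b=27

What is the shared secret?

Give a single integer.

A = 15^25 mod 29  (bits of 25 = 11001)
  bit 0 = 1: r = r^2 * 15 mod 29 = 1^2 * 15 = 1*15 = 15
  bit 1 = 1: r = r^2 * 15 mod 29 = 15^2 * 15 = 22*15 = 11
  bit 2 = 0: r = r^2 mod 29 = 11^2 = 5
  bit 3 = 0: r = r^2 mod 29 = 5^2 = 25
  bit 4 = 1: r = r^2 * 15 mod 29 = 25^2 * 15 = 16*15 = 8
  -> A = 8
B = 15^27 mod 29  (bits of 27 = 11011)
  bit 0 = 1: r = r^2 * 15 mod 29 = 1^2 * 15 = 1*15 = 15
  bit 1 = 1: r = r^2 * 15 mod 29 = 15^2 * 15 = 22*15 = 11
  bit 2 = 0: r = r^2 mod 29 = 11^2 = 5
  bit 3 = 1: r = r^2 * 15 mod 29 = 5^2 * 15 = 25*15 = 27
  bit 4 = 1: r = r^2 * 15 mod 29 = 27^2 * 15 = 4*15 = 2
  -> B = 2
s = B^a = 2^25 mod 29  (bits of 25 = 11001)
  bit 0 = 1: r = r^2 * 2 mod 29 = 1^2 * 2 = 1*2 = 2
  bit 1 = 1: r = r^2 * 2 mod 29 = 2^2 * 2 = 4*2 = 8
  bit 2 = 0: r = r^2 mod 29 = 8^2 = 6
  bit 3 = 0: r = r^2 mod 29 = 6^2 = 7
  bit 4 = 1: r = r^2 * 2 mod 29 = 7^2 * 2 = 20*2 = 11
  -> s = B^a = 11

Answer: 11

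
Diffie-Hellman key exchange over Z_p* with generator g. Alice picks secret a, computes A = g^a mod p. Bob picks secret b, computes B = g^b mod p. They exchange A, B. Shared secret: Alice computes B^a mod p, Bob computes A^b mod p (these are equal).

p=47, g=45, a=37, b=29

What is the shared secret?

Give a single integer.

A = 45^37 mod 47  (bits of 37 = 100101)
  bit 0 = 1: r = r^2 * 45 mod 47 = 1^2 * 45 = 1*45 = 45
  bit 1 = 0: r = r^2 mod 47 = 45^2 = 4
  bit 2 = 0: r = r^2 mod 47 = 4^2 = 16
  bit 3 = 1: r = r^2 * 45 mod 47 = 16^2 * 45 = 21*45 = 5
  bit 4 = 0: r = r^2 mod 47 = 5^2 = 25
  bit 5 = 1: r = r^2 * 45 mod 47 = 25^2 * 45 = 14*45 = 19
  -> A = 19
B = 45^29 mod 47  (bits of 29 = 11101)
  bit 0 = 1: r = r^2 * 45 mod 47 = 1^2 * 45 = 1*45 = 45
  bit 1 = 1: r = r^2 * 45 mod 47 = 45^2 * 45 = 4*45 = 39
  bit 2 = 1: r = r^2 * 45 mod 47 = 39^2 * 45 = 17*45 = 13
  bit 3 = 0: r = r^2 mod 47 = 13^2 = 28
  bit 4 = 1: r = r^2 * 45 mod 47 = 28^2 * 45 = 32*45 = 30
  -> B = 30
s = B^a = 30^37 mod 47  (bits of 37 = 100101)
  bit 0 = 1: r = r^2 * 30 mod 47 = 1^2 * 30 = 1*30 = 30
  bit 1 = 0: r = r^2 mod 47 = 30^2 = 7
  bit 2 = 0: r = r^2 mod 47 = 7^2 = 2
  bit 3 = 1: r = r^2 * 30 mod 47 = 2^2 * 30 = 4*30 = 26
  bit 4 = 0: r = r^2 mod 47 = 26^2 = 18
  bit 5 = 1: r = r^2 * 30 mod 47 = 18^2 * 30 = 42*30 = 38
  -> s = B^a = 38

Answer: 38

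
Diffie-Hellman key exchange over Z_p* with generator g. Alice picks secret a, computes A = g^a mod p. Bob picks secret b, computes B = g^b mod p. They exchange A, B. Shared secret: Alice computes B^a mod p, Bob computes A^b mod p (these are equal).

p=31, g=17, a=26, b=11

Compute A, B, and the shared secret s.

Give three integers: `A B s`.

Answer: 9 22 14

Derivation:
A = 17^26 mod 31  (bits of 26 = 11010)
  bit 0 = 1: r = r^2 * 17 mod 31 = 1^2 * 17 = 1*17 = 17
  bit 1 = 1: r = r^2 * 17 mod 31 = 17^2 * 17 = 10*17 = 15
  bit 2 = 0: r = r^2 mod 31 = 15^2 = 8
  bit 3 = 1: r = r^2 * 17 mod 31 = 8^2 * 17 = 2*17 = 3
  bit 4 = 0: r = r^2 mod 31 = 3^2 = 9
  -> A = 9
B = 17^11 mod 31  (bits of 11 = 1011)
  bit 0 = 1: r = r^2 * 17 mod 31 = 1^2 * 17 = 1*17 = 17
  bit 1 = 0: r = r^2 mod 31 = 17^2 = 10
  bit 2 = 1: r = r^2 * 17 mod 31 = 10^2 * 17 = 7*17 = 26
  bit 3 = 1: r = r^2 * 17 mod 31 = 26^2 * 17 = 25*17 = 22
  -> B = 22
s = B^a = 22^26 mod 31  (bits of 26 = 11010)
  bit 0 = 1: r = r^2 * 22 mod 31 = 1^2 * 22 = 1*22 = 22
  bit 1 = 1: r = r^2 * 22 mod 31 = 22^2 * 22 = 19*22 = 15
  bit 2 = 0: r = r^2 mod 31 = 15^2 = 8
  bit 3 = 1: r = r^2 * 22 mod 31 = 8^2 * 22 = 2*22 = 13
  bit 4 = 0: r = r^2 mod 31 = 13^2 = 14
  -> s = B^a = 14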